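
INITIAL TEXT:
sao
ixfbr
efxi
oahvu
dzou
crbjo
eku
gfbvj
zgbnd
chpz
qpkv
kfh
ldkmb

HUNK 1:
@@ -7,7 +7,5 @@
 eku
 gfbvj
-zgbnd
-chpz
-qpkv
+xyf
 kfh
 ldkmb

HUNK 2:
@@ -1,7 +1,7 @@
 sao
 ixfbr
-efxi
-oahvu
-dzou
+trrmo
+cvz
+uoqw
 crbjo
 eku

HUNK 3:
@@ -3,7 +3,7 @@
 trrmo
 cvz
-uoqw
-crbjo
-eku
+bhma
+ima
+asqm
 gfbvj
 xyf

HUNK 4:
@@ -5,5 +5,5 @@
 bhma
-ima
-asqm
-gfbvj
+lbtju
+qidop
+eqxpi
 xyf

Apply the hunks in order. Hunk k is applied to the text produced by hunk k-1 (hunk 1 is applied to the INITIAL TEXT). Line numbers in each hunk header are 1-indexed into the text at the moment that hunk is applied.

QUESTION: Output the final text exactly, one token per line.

Hunk 1: at line 7 remove [zgbnd,chpz,qpkv] add [xyf] -> 11 lines: sao ixfbr efxi oahvu dzou crbjo eku gfbvj xyf kfh ldkmb
Hunk 2: at line 1 remove [efxi,oahvu,dzou] add [trrmo,cvz,uoqw] -> 11 lines: sao ixfbr trrmo cvz uoqw crbjo eku gfbvj xyf kfh ldkmb
Hunk 3: at line 3 remove [uoqw,crbjo,eku] add [bhma,ima,asqm] -> 11 lines: sao ixfbr trrmo cvz bhma ima asqm gfbvj xyf kfh ldkmb
Hunk 4: at line 5 remove [ima,asqm,gfbvj] add [lbtju,qidop,eqxpi] -> 11 lines: sao ixfbr trrmo cvz bhma lbtju qidop eqxpi xyf kfh ldkmb

Answer: sao
ixfbr
trrmo
cvz
bhma
lbtju
qidop
eqxpi
xyf
kfh
ldkmb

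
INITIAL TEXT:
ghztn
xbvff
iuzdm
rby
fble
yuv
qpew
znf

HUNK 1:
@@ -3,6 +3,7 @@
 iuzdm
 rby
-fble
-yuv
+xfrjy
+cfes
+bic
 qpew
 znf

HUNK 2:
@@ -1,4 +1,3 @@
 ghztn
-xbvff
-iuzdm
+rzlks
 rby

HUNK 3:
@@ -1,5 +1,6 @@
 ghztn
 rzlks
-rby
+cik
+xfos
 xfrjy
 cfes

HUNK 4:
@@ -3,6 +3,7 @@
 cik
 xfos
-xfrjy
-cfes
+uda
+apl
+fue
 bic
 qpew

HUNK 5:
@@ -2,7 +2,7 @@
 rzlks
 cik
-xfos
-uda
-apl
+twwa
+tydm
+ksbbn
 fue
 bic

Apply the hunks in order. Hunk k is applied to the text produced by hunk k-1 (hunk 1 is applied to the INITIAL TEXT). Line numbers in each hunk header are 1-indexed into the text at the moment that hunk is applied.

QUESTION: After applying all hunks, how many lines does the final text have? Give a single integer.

Answer: 10

Derivation:
Hunk 1: at line 3 remove [fble,yuv] add [xfrjy,cfes,bic] -> 9 lines: ghztn xbvff iuzdm rby xfrjy cfes bic qpew znf
Hunk 2: at line 1 remove [xbvff,iuzdm] add [rzlks] -> 8 lines: ghztn rzlks rby xfrjy cfes bic qpew znf
Hunk 3: at line 1 remove [rby] add [cik,xfos] -> 9 lines: ghztn rzlks cik xfos xfrjy cfes bic qpew znf
Hunk 4: at line 3 remove [xfrjy,cfes] add [uda,apl,fue] -> 10 lines: ghztn rzlks cik xfos uda apl fue bic qpew znf
Hunk 5: at line 2 remove [xfos,uda,apl] add [twwa,tydm,ksbbn] -> 10 lines: ghztn rzlks cik twwa tydm ksbbn fue bic qpew znf
Final line count: 10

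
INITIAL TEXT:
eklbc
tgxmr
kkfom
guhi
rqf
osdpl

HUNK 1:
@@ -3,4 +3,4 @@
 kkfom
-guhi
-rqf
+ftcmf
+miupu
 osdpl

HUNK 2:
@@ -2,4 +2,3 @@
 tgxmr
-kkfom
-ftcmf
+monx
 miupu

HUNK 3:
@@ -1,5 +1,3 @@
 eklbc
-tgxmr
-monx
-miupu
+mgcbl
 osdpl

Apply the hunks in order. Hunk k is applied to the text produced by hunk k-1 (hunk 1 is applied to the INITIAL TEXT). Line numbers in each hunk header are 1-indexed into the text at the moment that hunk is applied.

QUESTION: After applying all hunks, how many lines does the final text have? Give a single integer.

Answer: 3

Derivation:
Hunk 1: at line 3 remove [guhi,rqf] add [ftcmf,miupu] -> 6 lines: eklbc tgxmr kkfom ftcmf miupu osdpl
Hunk 2: at line 2 remove [kkfom,ftcmf] add [monx] -> 5 lines: eklbc tgxmr monx miupu osdpl
Hunk 3: at line 1 remove [tgxmr,monx,miupu] add [mgcbl] -> 3 lines: eklbc mgcbl osdpl
Final line count: 3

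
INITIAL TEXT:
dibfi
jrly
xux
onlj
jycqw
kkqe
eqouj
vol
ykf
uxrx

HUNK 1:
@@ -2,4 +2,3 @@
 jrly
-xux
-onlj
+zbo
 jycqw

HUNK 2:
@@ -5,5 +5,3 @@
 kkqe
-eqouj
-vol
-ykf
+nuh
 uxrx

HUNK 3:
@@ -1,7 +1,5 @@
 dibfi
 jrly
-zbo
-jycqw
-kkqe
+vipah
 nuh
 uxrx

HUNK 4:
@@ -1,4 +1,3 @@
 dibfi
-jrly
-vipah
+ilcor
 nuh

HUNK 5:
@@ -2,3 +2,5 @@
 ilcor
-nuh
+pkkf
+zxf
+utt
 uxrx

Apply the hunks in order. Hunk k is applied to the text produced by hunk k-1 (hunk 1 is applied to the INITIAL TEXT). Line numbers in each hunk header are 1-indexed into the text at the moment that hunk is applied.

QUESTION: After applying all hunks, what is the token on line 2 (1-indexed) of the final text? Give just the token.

Answer: ilcor

Derivation:
Hunk 1: at line 2 remove [xux,onlj] add [zbo] -> 9 lines: dibfi jrly zbo jycqw kkqe eqouj vol ykf uxrx
Hunk 2: at line 5 remove [eqouj,vol,ykf] add [nuh] -> 7 lines: dibfi jrly zbo jycqw kkqe nuh uxrx
Hunk 3: at line 1 remove [zbo,jycqw,kkqe] add [vipah] -> 5 lines: dibfi jrly vipah nuh uxrx
Hunk 4: at line 1 remove [jrly,vipah] add [ilcor] -> 4 lines: dibfi ilcor nuh uxrx
Hunk 5: at line 2 remove [nuh] add [pkkf,zxf,utt] -> 6 lines: dibfi ilcor pkkf zxf utt uxrx
Final line 2: ilcor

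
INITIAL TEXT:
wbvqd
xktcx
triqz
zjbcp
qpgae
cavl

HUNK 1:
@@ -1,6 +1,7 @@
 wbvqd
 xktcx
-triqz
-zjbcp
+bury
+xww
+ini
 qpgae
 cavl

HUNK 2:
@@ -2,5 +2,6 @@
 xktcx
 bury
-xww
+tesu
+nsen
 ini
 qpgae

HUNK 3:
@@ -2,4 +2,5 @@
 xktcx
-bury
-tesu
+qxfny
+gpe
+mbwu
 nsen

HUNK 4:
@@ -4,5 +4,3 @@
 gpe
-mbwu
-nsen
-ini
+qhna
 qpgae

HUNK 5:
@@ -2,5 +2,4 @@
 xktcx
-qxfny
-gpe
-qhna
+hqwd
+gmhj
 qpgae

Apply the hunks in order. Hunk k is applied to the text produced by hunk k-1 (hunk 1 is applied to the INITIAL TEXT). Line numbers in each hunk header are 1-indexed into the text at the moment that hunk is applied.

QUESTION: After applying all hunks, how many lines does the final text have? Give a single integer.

Hunk 1: at line 1 remove [triqz,zjbcp] add [bury,xww,ini] -> 7 lines: wbvqd xktcx bury xww ini qpgae cavl
Hunk 2: at line 2 remove [xww] add [tesu,nsen] -> 8 lines: wbvqd xktcx bury tesu nsen ini qpgae cavl
Hunk 3: at line 2 remove [bury,tesu] add [qxfny,gpe,mbwu] -> 9 lines: wbvqd xktcx qxfny gpe mbwu nsen ini qpgae cavl
Hunk 4: at line 4 remove [mbwu,nsen,ini] add [qhna] -> 7 lines: wbvqd xktcx qxfny gpe qhna qpgae cavl
Hunk 5: at line 2 remove [qxfny,gpe,qhna] add [hqwd,gmhj] -> 6 lines: wbvqd xktcx hqwd gmhj qpgae cavl
Final line count: 6

Answer: 6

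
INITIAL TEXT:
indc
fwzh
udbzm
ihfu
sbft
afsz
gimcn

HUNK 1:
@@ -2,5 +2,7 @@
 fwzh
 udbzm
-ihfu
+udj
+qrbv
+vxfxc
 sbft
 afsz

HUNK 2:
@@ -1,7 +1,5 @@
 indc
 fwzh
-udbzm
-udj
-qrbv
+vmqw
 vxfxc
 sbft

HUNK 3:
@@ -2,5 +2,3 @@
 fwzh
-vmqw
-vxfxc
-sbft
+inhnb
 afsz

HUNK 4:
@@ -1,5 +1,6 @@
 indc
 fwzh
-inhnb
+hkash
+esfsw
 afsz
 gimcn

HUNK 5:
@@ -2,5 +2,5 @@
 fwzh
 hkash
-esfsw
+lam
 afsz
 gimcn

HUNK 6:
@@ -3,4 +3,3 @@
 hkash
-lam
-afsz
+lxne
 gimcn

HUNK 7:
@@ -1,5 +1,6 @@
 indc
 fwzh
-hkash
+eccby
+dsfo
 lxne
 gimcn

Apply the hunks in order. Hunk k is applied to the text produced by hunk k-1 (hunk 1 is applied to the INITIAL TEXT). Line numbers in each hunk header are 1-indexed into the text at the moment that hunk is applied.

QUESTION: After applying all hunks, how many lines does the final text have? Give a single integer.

Answer: 6

Derivation:
Hunk 1: at line 2 remove [ihfu] add [udj,qrbv,vxfxc] -> 9 lines: indc fwzh udbzm udj qrbv vxfxc sbft afsz gimcn
Hunk 2: at line 1 remove [udbzm,udj,qrbv] add [vmqw] -> 7 lines: indc fwzh vmqw vxfxc sbft afsz gimcn
Hunk 3: at line 2 remove [vmqw,vxfxc,sbft] add [inhnb] -> 5 lines: indc fwzh inhnb afsz gimcn
Hunk 4: at line 1 remove [inhnb] add [hkash,esfsw] -> 6 lines: indc fwzh hkash esfsw afsz gimcn
Hunk 5: at line 2 remove [esfsw] add [lam] -> 6 lines: indc fwzh hkash lam afsz gimcn
Hunk 6: at line 3 remove [lam,afsz] add [lxne] -> 5 lines: indc fwzh hkash lxne gimcn
Hunk 7: at line 1 remove [hkash] add [eccby,dsfo] -> 6 lines: indc fwzh eccby dsfo lxne gimcn
Final line count: 6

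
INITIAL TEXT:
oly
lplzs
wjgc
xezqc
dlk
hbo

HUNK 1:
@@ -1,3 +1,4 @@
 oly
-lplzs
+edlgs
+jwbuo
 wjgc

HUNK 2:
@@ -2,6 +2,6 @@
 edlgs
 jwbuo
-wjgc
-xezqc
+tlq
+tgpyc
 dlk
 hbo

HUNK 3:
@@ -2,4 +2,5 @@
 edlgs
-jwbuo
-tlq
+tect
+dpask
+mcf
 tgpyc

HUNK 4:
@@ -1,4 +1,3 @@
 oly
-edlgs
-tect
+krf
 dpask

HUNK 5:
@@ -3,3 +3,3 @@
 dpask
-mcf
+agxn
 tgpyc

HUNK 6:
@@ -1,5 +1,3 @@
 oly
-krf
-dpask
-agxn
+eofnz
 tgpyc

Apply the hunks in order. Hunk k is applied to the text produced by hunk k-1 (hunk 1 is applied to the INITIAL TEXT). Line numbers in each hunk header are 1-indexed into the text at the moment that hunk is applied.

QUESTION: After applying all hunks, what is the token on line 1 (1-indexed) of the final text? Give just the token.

Hunk 1: at line 1 remove [lplzs] add [edlgs,jwbuo] -> 7 lines: oly edlgs jwbuo wjgc xezqc dlk hbo
Hunk 2: at line 2 remove [wjgc,xezqc] add [tlq,tgpyc] -> 7 lines: oly edlgs jwbuo tlq tgpyc dlk hbo
Hunk 3: at line 2 remove [jwbuo,tlq] add [tect,dpask,mcf] -> 8 lines: oly edlgs tect dpask mcf tgpyc dlk hbo
Hunk 4: at line 1 remove [edlgs,tect] add [krf] -> 7 lines: oly krf dpask mcf tgpyc dlk hbo
Hunk 5: at line 3 remove [mcf] add [agxn] -> 7 lines: oly krf dpask agxn tgpyc dlk hbo
Hunk 6: at line 1 remove [krf,dpask,agxn] add [eofnz] -> 5 lines: oly eofnz tgpyc dlk hbo
Final line 1: oly

Answer: oly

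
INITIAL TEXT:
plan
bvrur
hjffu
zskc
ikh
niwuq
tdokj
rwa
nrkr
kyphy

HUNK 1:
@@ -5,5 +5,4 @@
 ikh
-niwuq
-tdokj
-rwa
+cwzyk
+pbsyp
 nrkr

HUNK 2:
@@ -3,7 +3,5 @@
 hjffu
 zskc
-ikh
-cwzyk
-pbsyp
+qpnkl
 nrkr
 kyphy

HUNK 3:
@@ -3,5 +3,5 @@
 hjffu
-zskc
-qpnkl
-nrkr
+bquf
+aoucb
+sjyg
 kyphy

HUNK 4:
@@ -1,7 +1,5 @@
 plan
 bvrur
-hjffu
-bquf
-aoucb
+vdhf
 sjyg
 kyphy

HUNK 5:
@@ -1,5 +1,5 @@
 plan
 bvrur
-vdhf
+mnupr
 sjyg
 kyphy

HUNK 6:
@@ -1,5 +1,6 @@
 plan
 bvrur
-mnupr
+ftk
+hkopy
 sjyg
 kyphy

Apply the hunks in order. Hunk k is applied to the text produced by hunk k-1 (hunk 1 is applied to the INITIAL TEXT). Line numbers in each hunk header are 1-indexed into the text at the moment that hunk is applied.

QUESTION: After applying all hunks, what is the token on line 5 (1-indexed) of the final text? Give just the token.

Answer: sjyg

Derivation:
Hunk 1: at line 5 remove [niwuq,tdokj,rwa] add [cwzyk,pbsyp] -> 9 lines: plan bvrur hjffu zskc ikh cwzyk pbsyp nrkr kyphy
Hunk 2: at line 3 remove [ikh,cwzyk,pbsyp] add [qpnkl] -> 7 lines: plan bvrur hjffu zskc qpnkl nrkr kyphy
Hunk 3: at line 3 remove [zskc,qpnkl,nrkr] add [bquf,aoucb,sjyg] -> 7 lines: plan bvrur hjffu bquf aoucb sjyg kyphy
Hunk 4: at line 1 remove [hjffu,bquf,aoucb] add [vdhf] -> 5 lines: plan bvrur vdhf sjyg kyphy
Hunk 5: at line 1 remove [vdhf] add [mnupr] -> 5 lines: plan bvrur mnupr sjyg kyphy
Hunk 6: at line 1 remove [mnupr] add [ftk,hkopy] -> 6 lines: plan bvrur ftk hkopy sjyg kyphy
Final line 5: sjyg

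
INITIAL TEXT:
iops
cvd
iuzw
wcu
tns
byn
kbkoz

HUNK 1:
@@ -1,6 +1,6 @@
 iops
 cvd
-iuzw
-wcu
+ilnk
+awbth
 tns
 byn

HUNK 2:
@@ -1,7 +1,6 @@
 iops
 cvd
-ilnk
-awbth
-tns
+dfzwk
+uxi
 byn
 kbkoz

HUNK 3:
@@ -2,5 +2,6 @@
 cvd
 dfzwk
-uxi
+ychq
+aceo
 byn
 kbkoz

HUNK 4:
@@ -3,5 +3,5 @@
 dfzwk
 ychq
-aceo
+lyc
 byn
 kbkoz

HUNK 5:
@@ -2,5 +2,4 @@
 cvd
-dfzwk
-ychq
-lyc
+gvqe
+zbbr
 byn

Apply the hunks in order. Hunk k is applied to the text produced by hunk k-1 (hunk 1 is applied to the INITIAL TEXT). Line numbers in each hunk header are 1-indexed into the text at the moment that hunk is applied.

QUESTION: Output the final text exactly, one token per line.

Hunk 1: at line 1 remove [iuzw,wcu] add [ilnk,awbth] -> 7 lines: iops cvd ilnk awbth tns byn kbkoz
Hunk 2: at line 1 remove [ilnk,awbth,tns] add [dfzwk,uxi] -> 6 lines: iops cvd dfzwk uxi byn kbkoz
Hunk 3: at line 2 remove [uxi] add [ychq,aceo] -> 7 lines: iops cvd dfzwk ychq aceo byn kbkoz
Hunk 4: at line 3 remove [aceo] add [lyc] -> 7 lines: iops cvd dfzwk ychq lyc byn kbkoz
Hunk 5: at line 2 remove [dfzwk,ychq,lyc] add [gvqe,zbbr] -> 6 lines: iops cvd gvqe zbbr byn kbkoz

Answer: iops
cvd
gvqe
zbbr
byn
kbkoz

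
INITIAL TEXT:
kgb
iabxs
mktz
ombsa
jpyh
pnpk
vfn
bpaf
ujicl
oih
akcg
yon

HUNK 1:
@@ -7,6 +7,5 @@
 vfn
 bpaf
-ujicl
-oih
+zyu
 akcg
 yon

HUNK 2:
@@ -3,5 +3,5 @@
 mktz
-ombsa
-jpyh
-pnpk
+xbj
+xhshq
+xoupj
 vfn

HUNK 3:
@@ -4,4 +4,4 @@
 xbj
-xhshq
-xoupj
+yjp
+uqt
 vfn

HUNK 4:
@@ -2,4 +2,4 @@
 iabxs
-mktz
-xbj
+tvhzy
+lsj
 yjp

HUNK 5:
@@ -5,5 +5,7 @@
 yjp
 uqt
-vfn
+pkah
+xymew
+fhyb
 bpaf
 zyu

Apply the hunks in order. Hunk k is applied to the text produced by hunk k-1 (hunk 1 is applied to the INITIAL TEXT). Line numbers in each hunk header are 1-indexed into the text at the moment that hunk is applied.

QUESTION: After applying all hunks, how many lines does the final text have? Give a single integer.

Answer: 13

Derivation:
Hunk 1: at line 7 remove [ujicl,oih] add [zyu] -> 11 lines: kgb iabxs mktz ombsa jpyh pnpk vfn bpaf zyu akcg yon
Hunk 2: at line 3 remove [ombsa,jpyh,pnpk] add [xbj,xhshq,xoupj] -> 11 lines: kgb iabxs mktz xbj xhshq xoupj vfn bpaf zyu akcg yon
Hunk 3: at line 4 remove [xhshq,xoupj] add [yjp,uqt] -> 11 lines: kgb iabxs mktz xbj yjp uqt vfn bpaf zyu akcg yon
Hunk 4: at line 2 remove [mktz,xbj] add [tvhzy,lsj] -> 11 lines: kgb iabxs tvhzy lsj yjp uqt vfn bpaf zyu akcg yon
Hunk 5: at line 5 remove [vfn] add [pkah,xymew,fhyb] -> 13 lines: kgb iabxs tvhzy lsj yjp uqt pkah xymew fhyb bpaf zyu akcg yon
Final line count: 13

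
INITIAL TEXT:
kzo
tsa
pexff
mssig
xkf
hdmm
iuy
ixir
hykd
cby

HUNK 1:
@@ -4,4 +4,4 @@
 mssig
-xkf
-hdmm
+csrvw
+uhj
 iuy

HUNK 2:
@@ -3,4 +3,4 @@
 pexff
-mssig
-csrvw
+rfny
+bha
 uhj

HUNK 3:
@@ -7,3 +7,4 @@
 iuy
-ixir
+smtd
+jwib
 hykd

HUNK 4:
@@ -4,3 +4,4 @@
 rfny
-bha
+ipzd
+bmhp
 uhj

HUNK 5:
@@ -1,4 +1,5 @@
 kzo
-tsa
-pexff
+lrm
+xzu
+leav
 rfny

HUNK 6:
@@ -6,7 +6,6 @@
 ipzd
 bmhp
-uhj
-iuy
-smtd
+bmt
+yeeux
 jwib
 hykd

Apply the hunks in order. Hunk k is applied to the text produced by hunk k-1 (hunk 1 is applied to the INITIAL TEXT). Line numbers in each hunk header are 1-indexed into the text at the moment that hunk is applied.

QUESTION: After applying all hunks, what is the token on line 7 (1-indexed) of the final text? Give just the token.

Hunk 1: at line 4 remove [xkf,hdmm] add [csrvw,uhj] -> 10 lines: kzo tsa pexff mssig csrvw uhj iuy ixir hykd cby
Hunk 2: at line 3 remove [mssig,csrvw] add [rfny,bha] -> 10 lines: kzo tsa pexff rfny bha uhj iuy ixir hykd cby
Hunk 3: at line 7 remove [ixir] add [smtd,jwib] -> 11 lines: kzo tsa pexff rfny bha uhj iuy smtd jwib hykd cby
Hunk 4: at line 4 remove [bha] add [ipzd,bmhp] -> 12 lines: kzo tsa pexff rfny ipzd bmhp uhj iuy smtd jwib hykd cby
Hunk 5: at line 1 remove [tsa,pexff] add [lrm,xzu,leav] -> 13 lines: kzo lrm xzu leav rfny ipzd bmhp uhj iuy smtd jwib hykd cby
Hunk 6: at line 6 remove [uhj,iuy,smtd] add [bmt,yeeux] -> 12 lines: kzo lrm xzu leav rfny ipzd bmhp bmt yeeux jwib hykd cby
Final line 7: bmhp

Answer: bmhp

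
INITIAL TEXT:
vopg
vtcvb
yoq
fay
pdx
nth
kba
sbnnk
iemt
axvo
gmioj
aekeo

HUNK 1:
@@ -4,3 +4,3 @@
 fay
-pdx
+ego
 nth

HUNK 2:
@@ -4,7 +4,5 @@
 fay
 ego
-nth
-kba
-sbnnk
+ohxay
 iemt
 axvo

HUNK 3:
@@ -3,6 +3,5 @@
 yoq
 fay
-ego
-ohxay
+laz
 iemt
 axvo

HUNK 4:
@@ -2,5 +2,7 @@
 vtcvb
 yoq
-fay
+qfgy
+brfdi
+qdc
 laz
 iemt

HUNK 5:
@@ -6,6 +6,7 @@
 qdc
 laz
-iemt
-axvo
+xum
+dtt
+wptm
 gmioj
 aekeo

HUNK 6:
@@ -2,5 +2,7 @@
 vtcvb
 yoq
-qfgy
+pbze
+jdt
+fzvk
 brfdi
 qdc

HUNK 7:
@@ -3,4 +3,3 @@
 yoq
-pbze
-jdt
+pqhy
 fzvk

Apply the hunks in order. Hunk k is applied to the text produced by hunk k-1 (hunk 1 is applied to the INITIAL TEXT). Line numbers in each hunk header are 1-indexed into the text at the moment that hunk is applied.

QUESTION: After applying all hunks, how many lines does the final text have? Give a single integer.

Hunk 1: at line 4 remove [pdx] add [ego] -> 12 lines: vopg vtcvb yoq fay ego nth kba sbnnk iemt axvo gmioj aekeo
Hunk 2: at line 4 remove [nth,kba,sbnnk] add [ohxay] -> 10 lines: vopg vtcvb yoq fay ego ohxay iemt axvo gmioj aekeo
Hunk 3: at line 3 remove [ego,ohxay] add [laz] -> 9 lines: vopg vtcvb yoq fay laz iemt axvo gmioj aekeo
Hunk 4: at line 2 remove [fay] add [qfgy,brfdi,qdc] -> 11 lines: vopg vtcvb yoq qfgy brfdi qdc laz iemt axvo gmioj aekeo
Hunk 5: at line 6 remove [iemt,axvo] add [xum,dtt,wptm] -> 12 lines: vopg vtcvb yoq qfgy brfdi qdc laz xum dtt wptm gmioj aekeo
Hunk 6: at line 2 remove [qfgy] add [pbze,jdt,fzvk] -> 14 lines: vopg vtcvb yoq pbze jdt fzvk brfdi qdc laz xum dtt wptm gmioj aekeo
Hunk 7: at line 3 remove [pbze,jdt] add [pqhy] -> 13 lines: vopg vtcvb yoq pqhy fzvk brfdi qdc laz xum dtt wptm gmioj aekeo
Final line count: 13

Answer: 13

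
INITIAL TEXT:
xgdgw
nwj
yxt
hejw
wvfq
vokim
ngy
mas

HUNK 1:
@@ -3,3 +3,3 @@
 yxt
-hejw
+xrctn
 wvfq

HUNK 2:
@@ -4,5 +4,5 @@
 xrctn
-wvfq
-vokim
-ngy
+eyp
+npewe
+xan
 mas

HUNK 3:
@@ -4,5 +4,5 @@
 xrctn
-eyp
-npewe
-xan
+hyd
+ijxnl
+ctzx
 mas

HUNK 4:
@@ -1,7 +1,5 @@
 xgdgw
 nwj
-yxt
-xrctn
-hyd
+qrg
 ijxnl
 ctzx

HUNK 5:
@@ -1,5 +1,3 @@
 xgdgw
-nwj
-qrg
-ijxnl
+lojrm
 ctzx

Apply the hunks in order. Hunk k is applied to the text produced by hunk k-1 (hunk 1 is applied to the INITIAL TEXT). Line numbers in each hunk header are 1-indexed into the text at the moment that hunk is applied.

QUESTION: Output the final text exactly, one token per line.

Hunk 1: at line 3 remove [hejw] add [xrctn] -> 8 lines: xgdgw nwj yxt xrctn wvfq vokim ngy mas
Hunk 2: at line 4 remove [wvfq,vokim,ngy] add [eyp,npewe,xan] -> 8 lines: xgdgw nwj yxt xrctn eyp npewe xan mas
Hunk 3: at line 4 remove [eyp,npewe,xan] add [hyd,ijxnl,ctzx] -> 8 lines: xgdgw nwj yxt xrctn hyd ijxnl ctzx mas
Hunk 4: at line 1 remove [yxt,xrctn,hyd] add [qrg] -> 6 lines: xgdgw nwj qrg ijxnl ctzx mas
Hunk 5: at line 1 remove [nwj,qrg,ijxnl] add [lojrm] -> 4 lines: xgdgw lojrm ctzx mas

Answer: xgdgw
lojrm
ctzx
mas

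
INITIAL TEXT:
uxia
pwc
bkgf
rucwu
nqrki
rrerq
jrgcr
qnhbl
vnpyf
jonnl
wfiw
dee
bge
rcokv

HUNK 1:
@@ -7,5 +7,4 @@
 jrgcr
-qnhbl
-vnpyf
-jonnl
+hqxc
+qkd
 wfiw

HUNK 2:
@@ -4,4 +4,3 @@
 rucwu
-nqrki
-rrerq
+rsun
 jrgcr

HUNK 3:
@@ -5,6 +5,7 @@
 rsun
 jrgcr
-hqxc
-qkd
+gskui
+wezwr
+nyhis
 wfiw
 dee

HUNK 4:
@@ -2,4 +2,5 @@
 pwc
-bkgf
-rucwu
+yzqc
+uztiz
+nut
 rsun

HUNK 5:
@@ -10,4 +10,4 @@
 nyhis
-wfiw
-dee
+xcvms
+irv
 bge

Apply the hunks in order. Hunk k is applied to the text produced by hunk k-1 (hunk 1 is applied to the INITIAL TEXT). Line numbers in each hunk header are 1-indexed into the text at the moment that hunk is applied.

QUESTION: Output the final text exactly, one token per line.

Answer: uxia
pwc
yzqc
uztiz
nut
rsun
jrgcr
gskui
wezwr
nyhis
xcvms
irv
bge
rcokv

Derivation:
Hunk 1: at line 7 remove [qnhbl,vnpyf,jonnl] add [hqxc,qkd] -> 13 lines: uxia pwc bkgf rucwu nqrki rrerq jrgcr hqxc qkd wfiw dee bge rcokv
Hunk 2: at line 4 remove [nqrki,rrerq] add [rsun] -> 12 lines: uxia pwc bkgf rucwu rsun jrgcr hqxc qkd wfiw dee bge rcokv
Hunk 3: at line 5 remove [hqxc,qkd] add [gskui,wezwr,nyhis] -> 13 lines: uxia pwc bkgf rucwu rsun jrgcr gskui wezwr nyhis wfiw dee bge rcokv
Hunk 4: at line 2 remove [bkgf,rucwu] add [yzqc,uztiz,nut] -> 14 lines: uxia pwc yzqc uztiz nut rsun jrgcr gskui wezwr nyhis wfiw dee bge rcokv
Hunk 5: at line 10 remove [wfiw,dee] add [xcvms,irv] -> 14 lines: uxia pwc yzqc uztiz nut rsun jrgcr gskui wezwr nyhis xcvms irv bge rcokv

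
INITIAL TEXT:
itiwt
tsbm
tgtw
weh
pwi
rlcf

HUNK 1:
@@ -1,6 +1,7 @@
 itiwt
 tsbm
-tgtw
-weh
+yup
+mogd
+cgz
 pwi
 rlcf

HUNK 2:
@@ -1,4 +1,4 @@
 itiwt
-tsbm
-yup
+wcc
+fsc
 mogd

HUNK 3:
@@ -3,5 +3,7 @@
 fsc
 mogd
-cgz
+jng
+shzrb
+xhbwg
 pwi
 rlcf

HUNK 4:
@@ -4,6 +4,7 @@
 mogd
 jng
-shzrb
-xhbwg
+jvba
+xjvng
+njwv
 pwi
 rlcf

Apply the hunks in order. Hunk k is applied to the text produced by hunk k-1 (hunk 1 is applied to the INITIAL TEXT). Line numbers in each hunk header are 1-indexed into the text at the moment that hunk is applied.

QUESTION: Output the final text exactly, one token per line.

Hunk 1: at line 1 remove [tgtw,weh] add [yup,mogd,cgz] -> 7 lines: itiwt tsbm yup mogd cgz pwi rlcf
Hunk 2: at line 1 remove [tsbm,yup] add [wcc,fsc] -> 7 lines: itiwt wcc fsc mogd cgz pwi rlcf
Hunk 3: at line 3 remove [cgz] add [jng,shzrb,xhbwg] -> 9 lines: itiwt wcc fsc mogd jng shzrb xhbwg pwi rlcf
Hunk 4: at line 4 remove [shzrb,xhbwg] add [jvba,xjvng,njwv] -> 10 lines: itiwt wcc fsc mogd jng jvba xjvng njwv pwi rlcf

Answer: itiwt
wcc
fsc
mogd
jng
jvba
xjvng
njwv
pwi
rlcf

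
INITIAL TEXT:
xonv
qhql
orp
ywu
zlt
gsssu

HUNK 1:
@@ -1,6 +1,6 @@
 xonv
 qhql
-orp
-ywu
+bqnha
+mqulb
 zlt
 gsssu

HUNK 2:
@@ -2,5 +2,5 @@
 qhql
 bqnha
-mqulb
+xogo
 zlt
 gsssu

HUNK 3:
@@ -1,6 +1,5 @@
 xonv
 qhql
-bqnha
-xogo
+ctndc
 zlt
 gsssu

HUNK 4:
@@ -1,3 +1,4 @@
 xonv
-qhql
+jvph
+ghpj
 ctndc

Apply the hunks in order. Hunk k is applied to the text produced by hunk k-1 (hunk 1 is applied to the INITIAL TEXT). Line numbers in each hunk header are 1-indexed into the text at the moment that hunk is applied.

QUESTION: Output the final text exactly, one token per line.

Answer: xonv
jvph
ghpj
ctndc
zlt
gsssu

Derivation:
Hunk 1: at line 1 remove [orp,ywu] add [bqnha,mqulb] -> 6 lines: xonv qhql bqnha mqulb zlt gsssu
Hunk 2: at line 2 remove [mqulb] add [xogo] -> 6 lines: xonv qhql bqnha xogo zlt gsssu
Hunk 3: at line 1 remove [bqnha,xogo] add [ctndc] -> 5 lines: xonv qhql ctndc zlt gsssu
Hunk 4: at line 1 remove [qhql] add [jvph,ghpj] -> 6 lines: xonv jvph ghpj ctndc zlt gsssu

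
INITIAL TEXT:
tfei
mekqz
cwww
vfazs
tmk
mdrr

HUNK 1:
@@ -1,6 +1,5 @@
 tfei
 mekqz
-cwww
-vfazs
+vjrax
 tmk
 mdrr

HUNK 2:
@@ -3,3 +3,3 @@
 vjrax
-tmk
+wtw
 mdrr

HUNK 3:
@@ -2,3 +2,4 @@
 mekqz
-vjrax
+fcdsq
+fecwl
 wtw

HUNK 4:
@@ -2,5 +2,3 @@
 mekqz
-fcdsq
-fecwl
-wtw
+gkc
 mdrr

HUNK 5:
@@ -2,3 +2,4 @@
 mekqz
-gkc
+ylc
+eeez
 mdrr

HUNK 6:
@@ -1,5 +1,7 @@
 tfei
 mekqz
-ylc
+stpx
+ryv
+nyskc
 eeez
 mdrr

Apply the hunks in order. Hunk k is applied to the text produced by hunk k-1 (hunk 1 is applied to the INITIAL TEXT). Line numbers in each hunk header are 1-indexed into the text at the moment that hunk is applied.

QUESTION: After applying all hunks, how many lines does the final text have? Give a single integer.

Answer: 7

Derivation:
Hunk 1: at line 1 remove [cwww,vfazs] add [vjrax] -> 5 lines: tfei mekqz vjrax tmk mdrr
Hunk 2: at line 3 remove [tmk] add [wtw] -> 5 lines: tfei mekqz vjrax wtw mdrr
Hunk 3: at line 2 remove [vjrax] add [fcdsq,fecwl] -> 6 lines: tfei mekqz fcdsq fecwl wtw mdrr
Hunk 4: at line 2 remove [fcdsq,fecwl,wtw] add [gkc] -> 4 lines: tfei mekqz gkc mdrr
Hunk 5: at line 2 remove [gkc] add [ylc,eeez] -> 5 lines: tfei mekqz ylc eeez mdrr
Hunk 6: at line 1 remove [ylc] add [stpx,ryv,nyskc] -> 7 lines: tfei mekqz stpx ryv nyskc eeez mdrr
Final line count: 7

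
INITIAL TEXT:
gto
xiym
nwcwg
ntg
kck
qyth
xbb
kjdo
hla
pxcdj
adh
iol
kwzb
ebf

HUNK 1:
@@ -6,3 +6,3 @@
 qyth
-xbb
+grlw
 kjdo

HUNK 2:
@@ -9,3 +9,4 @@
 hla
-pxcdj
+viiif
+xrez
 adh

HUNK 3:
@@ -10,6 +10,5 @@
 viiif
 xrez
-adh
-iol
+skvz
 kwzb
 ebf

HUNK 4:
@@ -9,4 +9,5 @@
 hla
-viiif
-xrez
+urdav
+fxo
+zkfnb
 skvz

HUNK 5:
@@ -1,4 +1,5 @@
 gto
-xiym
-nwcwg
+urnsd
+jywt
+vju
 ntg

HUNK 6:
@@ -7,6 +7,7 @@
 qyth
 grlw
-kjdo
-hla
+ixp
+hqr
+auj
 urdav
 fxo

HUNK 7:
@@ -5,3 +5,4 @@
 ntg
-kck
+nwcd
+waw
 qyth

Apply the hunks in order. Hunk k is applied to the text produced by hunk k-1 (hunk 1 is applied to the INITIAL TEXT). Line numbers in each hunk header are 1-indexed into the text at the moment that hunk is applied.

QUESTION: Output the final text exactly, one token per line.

Answer: gto
urnsd
jywt
vju
ntg
nwcd
waw
qyth
grlw
ixp
hqr
auj
urdav
fxo
zkfnb
skvz
kwzb
ebf

Derivation:
Hunk 1: at line 6 remove [xbb] add [grlw] -> 14 lines: gto xiym nwcwg ntg kck qyth grlw kjdo hla pxcdj adh iol kwzb ebf
Hunk 2: at line 9 remove [pxcdj] add [viiif,xrez] -> 15 lines: gto xiym nwcwg ntg kck qyth grlw kjdo hla viiif xrez adh iol kwzb ebf
Hunk 3: at line 10 remove [adh,iol] add [skvz] -> 14 lines: gto xiym nwcwg ntg kck qyth grlw kjdo hla viiif xrez skvz kwzb ebf
Hunk 4: at line 9 remove [viiif,xrez] add [urdav,fxo,zkfnb] -> 15 lines: gto xiym nwcwg ntg kck qyth grlw kjdo hla urdav fxo zkfnb skvz kwzb ebf
Hunk 5: at line 1 remove [xiym,nwcwg] add [urnsd,jywt,vju] -> 16 lines: gto urnsd jywt vju ntg kck qyth grlw kjdo hla urdav fxo zkfnb skvz kwzb ebf
Hunk 6: at line 7 remove [kjdo,hla] add [ixp,hqr,auj] -> 17 lines: gto urnsd jywt vju ntg kck qyth grlw ixp hqr auj urdav fxo zkfnb skvz kwzb ebf
Hunk 7: at line 5 remove [kck] add [nwcd,waw] -> 18 lines: gto urnsd jywt vju ntg nwcd waw qyth grlw ixp hqr auj urdav fxo zkfnb skvz kwzb ebf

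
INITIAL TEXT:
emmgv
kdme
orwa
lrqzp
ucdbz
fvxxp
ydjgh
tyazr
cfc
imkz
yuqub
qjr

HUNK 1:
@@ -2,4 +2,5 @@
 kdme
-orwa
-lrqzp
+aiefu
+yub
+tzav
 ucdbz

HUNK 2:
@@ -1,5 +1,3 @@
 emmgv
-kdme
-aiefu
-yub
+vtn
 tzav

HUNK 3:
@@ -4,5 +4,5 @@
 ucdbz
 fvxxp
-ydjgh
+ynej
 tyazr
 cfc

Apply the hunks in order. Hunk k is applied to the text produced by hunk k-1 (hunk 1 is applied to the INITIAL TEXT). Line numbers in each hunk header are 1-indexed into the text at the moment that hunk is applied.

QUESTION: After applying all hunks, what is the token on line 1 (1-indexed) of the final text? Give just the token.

Hunk 1: at line 2 remove [orwa,lrqzp] add [aiefu,yub,tzav] -> 13 lines: emmgv kdme aiefu yub tzav ucdbz fvxxp ydjgh tyazr cfc imkz yuqub qjr
Hunk 2: at line 1 remove [kdme,aiefu,yub] add [vtn] -> 11 lines: emmgv vtn tzav ucdbz fvxxp ydjgh tyazr cfc imkz yuqub qjr
Hunk 3: at line 4 remove [ydjgh] add [ynej] -> 11 lines: emmgv vtn tzav ucdbz fvxxp ynej tyazr cfc imkz yuqub qjr
Final line 1: emmgv

Answer: emmgv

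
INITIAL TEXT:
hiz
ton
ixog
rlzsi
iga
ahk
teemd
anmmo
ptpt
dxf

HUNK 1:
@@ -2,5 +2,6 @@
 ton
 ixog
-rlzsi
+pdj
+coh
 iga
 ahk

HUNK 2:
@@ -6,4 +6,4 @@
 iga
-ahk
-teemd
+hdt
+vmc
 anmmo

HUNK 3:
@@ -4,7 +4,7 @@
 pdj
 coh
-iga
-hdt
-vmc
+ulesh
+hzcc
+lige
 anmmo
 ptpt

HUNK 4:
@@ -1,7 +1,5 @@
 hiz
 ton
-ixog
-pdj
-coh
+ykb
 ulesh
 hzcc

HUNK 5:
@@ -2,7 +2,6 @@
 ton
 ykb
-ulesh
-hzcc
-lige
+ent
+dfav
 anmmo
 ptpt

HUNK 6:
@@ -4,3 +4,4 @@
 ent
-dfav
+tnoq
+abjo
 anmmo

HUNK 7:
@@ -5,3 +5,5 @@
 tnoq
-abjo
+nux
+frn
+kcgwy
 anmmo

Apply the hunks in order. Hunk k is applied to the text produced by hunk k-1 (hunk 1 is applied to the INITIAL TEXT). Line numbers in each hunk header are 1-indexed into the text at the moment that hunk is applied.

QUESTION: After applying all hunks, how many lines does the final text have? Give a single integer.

Answer: 11

Derivation:
Hunk 1: at line 2 remove [rlzsi] add [pdj,coh] -> 11 lines: hiz ton ixog pdj coh iga ahk teemd anmmo ptpt dxf
Hunk 2: at line 6 remove [ahk,teemd] add [hdt,vmc] -> 11 lines: hiz ton ixog pdj coh iga hdt vmc anmmo ptpt dxf
Hunk 3: at line 4 remove [iga,hdt,vmc] add [ulesh,hzcc,lige] -> 11 lines: hiz ton ixog pdj coh ulesh hzcc lige anmmo ptpt dxf
Hunk 4: at line 1 remove [ixog,pdj,coh] add [ykb] -> 9 lines: hiz ton ykb ulesh hzcc lige anmmo ptpt dxf
Hunk 5: at line 2 remove [ulesh,hzcc,lige] add [ent,dfav] -> 8 lines: hiz ton ykb ent dfav anmmo ptpt dxf
Hunk 6: at line 4 remove [dfav] add [tnoq,abjo] -> 9 lines: hiz ton ykb ent tnoq abjo anmmo ptpt dxf
Hunk 7: at line 5 remove [abjo] add [nux,frn,kcgwy] -> 11 lines: hiz ton ykb ent tnoq nux frn kcgwy anmmo ptpt dxf
Final line count: 11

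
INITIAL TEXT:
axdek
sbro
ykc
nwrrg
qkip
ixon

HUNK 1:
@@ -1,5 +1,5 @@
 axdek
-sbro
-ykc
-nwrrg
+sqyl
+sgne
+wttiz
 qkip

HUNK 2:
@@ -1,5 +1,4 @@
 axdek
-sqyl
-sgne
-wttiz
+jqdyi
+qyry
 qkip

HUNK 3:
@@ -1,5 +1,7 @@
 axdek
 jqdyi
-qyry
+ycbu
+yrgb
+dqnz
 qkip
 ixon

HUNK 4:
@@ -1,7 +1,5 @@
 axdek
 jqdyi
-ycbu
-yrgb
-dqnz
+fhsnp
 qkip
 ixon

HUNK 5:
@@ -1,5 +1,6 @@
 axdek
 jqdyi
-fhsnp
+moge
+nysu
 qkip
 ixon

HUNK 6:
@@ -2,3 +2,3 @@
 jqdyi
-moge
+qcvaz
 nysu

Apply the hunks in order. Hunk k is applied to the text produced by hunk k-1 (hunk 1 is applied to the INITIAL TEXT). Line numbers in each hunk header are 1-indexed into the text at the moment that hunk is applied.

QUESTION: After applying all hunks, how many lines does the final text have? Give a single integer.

Answer: 6

Derivation:
Hunk 1: at line 1 remove [sbro,ykc,nwrrg] add [sqyl,sgne,wttiz] -> 6 lines: axdek sqyl sgne wttiz qkip ixon
Hunk 2: at line 1 remove [sqyl,sgne,wttiz] add [jqdyi,qyry] -> 5 lines: axdek jqdyi qyry qkip ixon
Hunk 3: at line 1 remove [qyry] add [ycbu,yrgb,dqnz] -> 7 lines: axdek jqdyi ycbu yrgb dqnz qkip ixon
Hunk 4: at line 1 remove [ycbu,yrgb,dqnz] add [fhsnp] -> 5 lines: axdek jqdyi fhsnp qkip ixon
Hunk 5: at line 1 remove [fhsnp] add [moge,nysu] -> 6 lines: axdek jqdyi moge nysu qkip ixon
Hunk 6: at line 2 remove [moge] add [qcvaz] -> 6 lines: axdek jqdyi qcvaz nysu qkip ixon
Final line count: 6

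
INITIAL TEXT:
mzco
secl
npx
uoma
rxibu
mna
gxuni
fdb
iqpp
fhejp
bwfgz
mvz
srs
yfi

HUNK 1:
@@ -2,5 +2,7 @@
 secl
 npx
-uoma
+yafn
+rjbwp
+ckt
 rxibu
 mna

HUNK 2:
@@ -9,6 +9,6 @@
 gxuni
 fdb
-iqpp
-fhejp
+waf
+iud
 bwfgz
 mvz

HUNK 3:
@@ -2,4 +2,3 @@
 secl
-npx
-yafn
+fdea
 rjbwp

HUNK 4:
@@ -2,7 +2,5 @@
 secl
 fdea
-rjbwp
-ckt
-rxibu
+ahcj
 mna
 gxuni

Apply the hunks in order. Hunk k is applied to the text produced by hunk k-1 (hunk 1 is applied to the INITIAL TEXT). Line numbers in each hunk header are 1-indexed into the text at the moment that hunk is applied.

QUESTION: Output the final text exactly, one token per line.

Hunk 1: at line 2 remove [uoma] add [yafn,rjbwp,ckt] -> 16 lines: mzco secl npx yafn rjbwp ckt rxibu mna gxuni fdb iqpp fhejp bwfgz mvz srs yfi
Hunk 2: at line 9 remove [iqpp,fhejp] add [waf,iud] -> 16 lines: mzco secl npx yafn rjbwp ckt rxibu mna gxuni fdb waf iud bwfgz mvz srs yfi
Hunk 3: at line 2 remove [npx,yafn] add [fdea] -> 15 lines: mzco secl fdea rjbwp ckt rxibu mna gxuni fdb waf iud bwfgz mvz srs yfi
Hunk 4: at line 2 remove [rjbwp,ckt,rxibu] add [ahcj] -> 13 lines: mzco secl fdea ahcj mna gxuni fdb waf iud bwfgz mvz srs yfi

Answer: mzco
secl
fdea
ahcj
mna
gxuni
fdb
waf
iud
bwfgz
mvz
srs
yfi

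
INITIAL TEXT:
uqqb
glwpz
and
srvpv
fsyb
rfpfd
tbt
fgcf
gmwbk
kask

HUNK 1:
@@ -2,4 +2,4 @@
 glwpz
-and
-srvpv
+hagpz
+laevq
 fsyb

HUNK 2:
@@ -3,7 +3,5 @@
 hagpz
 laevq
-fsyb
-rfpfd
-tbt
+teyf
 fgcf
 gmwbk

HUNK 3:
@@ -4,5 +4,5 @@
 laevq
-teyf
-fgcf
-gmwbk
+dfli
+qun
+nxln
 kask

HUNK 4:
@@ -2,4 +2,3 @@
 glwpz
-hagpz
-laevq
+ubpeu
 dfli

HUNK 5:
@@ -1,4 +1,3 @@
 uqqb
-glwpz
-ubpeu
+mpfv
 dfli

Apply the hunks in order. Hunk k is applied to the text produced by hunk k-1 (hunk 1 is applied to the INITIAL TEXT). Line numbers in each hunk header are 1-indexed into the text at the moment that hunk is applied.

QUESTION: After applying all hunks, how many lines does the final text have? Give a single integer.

Answer: 6

Derivation:
Hunk 1: at line 2 remove [and,srvpv] add [hagpz,laevq] -> 10 lines: uqqb glwpz hagpz laevq fsyb rfpfd tbt fgcf gmwbk kask
Hunk 2: at line 3 remove [fsyb,rfpfd,tbt] add [teyf] -> 8 lines: uqqb glwpz hagpz laevq teyf fgcf gmwbk kask
Hunk 3: at line 4 remove [teyf,fgcf,gmwbk] add [dfli,qun,nxln] -> 8 lines: uqqb glwpz hagpz laevq dfli qun nxln kask
Hunk 4: at line 2 remove [hagpz,laevq] add [ubpeu] -> 7 lines: uqqb glwpz ubpeu dfli qun nxln kask
Hunk 5: at line 1 remove [glwpz,ubpeu] add [mpfv] -> 6 lines: uqqb mpfv dfli qun nxln kask
Final line count: 6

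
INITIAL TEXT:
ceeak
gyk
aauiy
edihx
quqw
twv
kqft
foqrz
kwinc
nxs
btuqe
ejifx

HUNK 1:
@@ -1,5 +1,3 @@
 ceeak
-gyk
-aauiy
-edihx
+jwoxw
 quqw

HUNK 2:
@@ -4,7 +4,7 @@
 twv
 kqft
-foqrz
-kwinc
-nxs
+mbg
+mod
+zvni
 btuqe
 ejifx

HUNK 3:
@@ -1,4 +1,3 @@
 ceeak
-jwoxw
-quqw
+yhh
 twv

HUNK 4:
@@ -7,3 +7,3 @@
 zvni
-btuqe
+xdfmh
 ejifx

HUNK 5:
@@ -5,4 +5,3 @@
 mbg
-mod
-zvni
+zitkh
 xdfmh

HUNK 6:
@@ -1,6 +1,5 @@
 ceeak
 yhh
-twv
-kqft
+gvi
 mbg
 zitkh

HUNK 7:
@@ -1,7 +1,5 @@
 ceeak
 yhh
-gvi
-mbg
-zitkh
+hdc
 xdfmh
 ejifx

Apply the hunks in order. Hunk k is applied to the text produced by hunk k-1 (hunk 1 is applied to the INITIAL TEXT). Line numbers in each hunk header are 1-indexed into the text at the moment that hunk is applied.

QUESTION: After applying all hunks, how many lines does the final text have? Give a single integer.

Answer: 5

Derivation:
Hunk 1: at line 1 remove [gyk,aauiy,edihx] add [jwoxw] -> 10 lines: ceeak jwoxw quqw twv kqft foqrz kwinc nxs btuqe ejifx
Hunk 2: at line 4 remove [foqrz,kwinc,nxs] add [mbg,mod,zvni] -> 10 lines: ceeak jwoxw quqw twv kqft mbg mod zvni btuqe ejifx
Hunk 3: at line 1 remove [jwoxw,quqw] add [yhh] -> 9 lines: ceeak yhh twv kqft mbg mod zvni btuqe ejifx
Hunk 4: at line 7 remove [btuqe] add [xdfmh] -> 9 lines: ceeak yhh twv kqft mbg mod zvni xdfmh ejifx
Hunk 5: at line 5 remove [mod,zvni] add [zitkh] -> 8 lines: ceeak yhh twv kqft mbg zitkh xdfmh ejifx
Hunk 6: at line 1 remove [twv,kqft] add [gvi] -> 7 lines: ceeak yhh gvi mbg zitkh xdfmh ejifx
Hunk 7: at line 1 remove [gvi,mbg,zitkh] add [hdc] -> 5 lines: ceeak yhh hdc xdfmh ejifx
Final line count: 5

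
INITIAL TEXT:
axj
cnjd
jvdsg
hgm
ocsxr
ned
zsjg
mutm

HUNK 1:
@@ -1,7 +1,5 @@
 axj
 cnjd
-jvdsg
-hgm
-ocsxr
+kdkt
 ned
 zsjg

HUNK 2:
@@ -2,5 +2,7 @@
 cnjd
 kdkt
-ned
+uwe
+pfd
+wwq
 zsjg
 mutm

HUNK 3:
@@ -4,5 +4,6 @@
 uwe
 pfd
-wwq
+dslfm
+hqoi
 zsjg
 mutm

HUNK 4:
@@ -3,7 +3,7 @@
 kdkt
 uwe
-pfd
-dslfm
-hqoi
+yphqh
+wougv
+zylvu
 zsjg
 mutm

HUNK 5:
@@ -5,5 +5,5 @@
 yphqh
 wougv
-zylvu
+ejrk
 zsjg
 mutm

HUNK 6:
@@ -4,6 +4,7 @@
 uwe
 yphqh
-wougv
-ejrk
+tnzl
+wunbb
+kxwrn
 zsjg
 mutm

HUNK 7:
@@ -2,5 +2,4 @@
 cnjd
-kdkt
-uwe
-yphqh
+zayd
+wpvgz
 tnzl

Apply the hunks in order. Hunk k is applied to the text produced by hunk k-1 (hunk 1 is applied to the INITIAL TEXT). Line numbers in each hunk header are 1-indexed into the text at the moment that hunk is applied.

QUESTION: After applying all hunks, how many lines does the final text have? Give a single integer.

Answer: 9

Derivation:
Hunk 1: at line 1 remove [jvdsg,hgm,ocsxr] add [kdkt] -> 6 lines: axj cnjd kdkt ned zsjg mutm
Hunk 2: at line 2 remove [ned] add [uwe,pfd,wwq] -> 8 lines: axj cnjd kdkt uwe pfd wwq zsjg mutm
Hunk 3: at line 4 remove [wwq] add [dslfm,hqoi] -> 9 lines: axj cnjd kdkt uwe pfd dslfm hqoi zsjg mutm
Hunk 4: at line 3 remove [pfd,dslfm,hqoi] add [yphqh,wougv,zylvu] -> 9 lines: axj cnjd kdkt uwe yphqh wougv zylvu zsjg mutm
Hunk 5: at line 5 remove [zylvu] add [ejrk] -> 9 lines: axj cnjd kdkt uwe yphqh wougv ejrk zsjg mutm
Hunk 6: at line 4 remove [wougv,ejrk] add [tnzl,wunbb,kxwrn] -> 10 lines: axj cnjd kdkt uwe yphqh tnzl wunbb kxwrn zsjg mutm
Hunk 7: at line 2 remove [kdkt,uwe,yphqh] add [zayd,wpvgz] -> 9 lines: axj cnjd zayd wpvgz tnzl wunbb kxwrn zsjg mutm
Final line count: 9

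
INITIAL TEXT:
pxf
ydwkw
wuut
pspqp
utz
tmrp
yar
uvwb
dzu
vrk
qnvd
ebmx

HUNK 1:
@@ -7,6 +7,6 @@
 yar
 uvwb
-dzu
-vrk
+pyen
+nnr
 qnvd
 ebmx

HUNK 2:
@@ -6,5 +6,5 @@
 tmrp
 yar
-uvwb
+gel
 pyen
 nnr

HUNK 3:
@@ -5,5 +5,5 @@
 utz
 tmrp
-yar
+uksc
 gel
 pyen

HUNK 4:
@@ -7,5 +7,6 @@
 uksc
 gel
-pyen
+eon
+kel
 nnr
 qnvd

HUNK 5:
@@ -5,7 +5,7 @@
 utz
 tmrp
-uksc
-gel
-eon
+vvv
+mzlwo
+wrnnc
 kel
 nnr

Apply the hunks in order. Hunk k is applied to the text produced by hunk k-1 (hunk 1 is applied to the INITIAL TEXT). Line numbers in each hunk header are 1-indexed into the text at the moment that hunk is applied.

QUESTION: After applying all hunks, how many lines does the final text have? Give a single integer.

Hunk 1: at line 7 remove [dzu,vrk] add [pyen,nnr] -> 12 lines: pxf ydwkw wuut pspqp utz tmrp yar uvwb pyen nnr qnvd ebmx
Hunk 2: at line 6 remove [uvwb] add [gel] -> 12 lines: pxf ydwkw wuut pspqp utz tmrp yar gel pyen nnr qnvd ebmx
Hunk 3: at line 5 remove [yar] add [uksc] -> 12 lines: pxf ydwkw wuut pspqp utz tmrp uksc gel pyen nnr qnvd ebmx
Hunk 4: at line 7 remove [pyen] add [eon,kel] -> 13 lines: pxf ydwkw wuut pspqp utz tmrp uksc gel eon kel nnr qnvd ebmx
Hunk 5: at line 5 remove [uksc,gel,eon] add [vvv,mzlwo,wrnnc] -> 13 lines: pxf ydwkw wuut pspqp utz tmrp vvv mzlwo wrnnc kel nnr qnvd ebmx
Final line count: 13

Answer: 13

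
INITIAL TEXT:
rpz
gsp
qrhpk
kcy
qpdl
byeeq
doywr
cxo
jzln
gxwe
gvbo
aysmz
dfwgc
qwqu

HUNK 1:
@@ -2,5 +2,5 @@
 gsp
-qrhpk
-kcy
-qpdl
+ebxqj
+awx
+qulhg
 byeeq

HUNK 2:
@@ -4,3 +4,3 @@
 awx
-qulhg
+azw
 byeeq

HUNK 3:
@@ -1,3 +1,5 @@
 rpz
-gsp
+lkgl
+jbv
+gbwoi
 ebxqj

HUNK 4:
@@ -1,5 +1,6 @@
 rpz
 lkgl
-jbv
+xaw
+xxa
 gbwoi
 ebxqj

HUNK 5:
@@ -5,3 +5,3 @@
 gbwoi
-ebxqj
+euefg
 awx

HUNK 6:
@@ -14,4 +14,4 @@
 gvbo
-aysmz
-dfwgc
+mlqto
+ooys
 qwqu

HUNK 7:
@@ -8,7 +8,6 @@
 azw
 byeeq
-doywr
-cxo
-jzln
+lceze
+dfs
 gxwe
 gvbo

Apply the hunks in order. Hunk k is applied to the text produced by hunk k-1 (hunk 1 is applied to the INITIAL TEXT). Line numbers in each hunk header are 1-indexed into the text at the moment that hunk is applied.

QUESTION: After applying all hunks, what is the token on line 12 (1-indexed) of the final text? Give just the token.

Hunk 1: at line 2 remove [qrhpk,kcy,qpdl] add [ebxqj,awx,qulhg] -> 14 lines: rpz gsp ebxqj awx qulhg byeeq doywr cxo jzln gxwe gvbo aysmz dfwgc qwqu
Hunk 2: at line 4 remove [qulhg] add [azw] -> 14 lines: rpz gsp ebxqj awx azw byeeq doywr cxo jzln gxwe gvbo aysmz dfwgc qwqu
Hunk 3: at line 1 remove [gsp] add [lkgl,jbv,gbwoi] -> 16 lines: rpz lkgl jbv gbwoi ebxqj awx azw byeeq doywr cxo jzln gxwe gvbo aysmz dfwgc qwqu
Hunk 4: at line 1 remove [jbv] add [xaw,xxa] -> 17 lines: rpz lkgl xaw xxa gbwoi ebxqj awx azw byeeq doywr cxo jzln gxwe gvbo aysmz dfwgc qwqu
Hunk 5: at line 5 remove [ebxqj] add [euefg] -> 17 lines: rpz lkgl xaw xxa gbwoi euefg awx azw byeeq doywr cxo jzln gxwe gvbo aysmz dfwgc qwqu
Hunk 6: at line 14 remove [aysmz,dfwgc] add [mlqto,ooys] -> 17 lines: rpz lkgl xaw xxa gbwoi euefg awx azw byeeq doywr cxo jzln gxwe gvbo mlqto ooys qwqu
Hunk 7: at line 8 remove [doywr,cxo,jzln] add [lceze,dfs] -> 16 lines: rpz lkgl xaw xxa gbwoi euefg awx azw byeeq lceze dfs gxwe gvbo mlqto ooys qwqu
Final line 12: gxwe

Answer: gxwe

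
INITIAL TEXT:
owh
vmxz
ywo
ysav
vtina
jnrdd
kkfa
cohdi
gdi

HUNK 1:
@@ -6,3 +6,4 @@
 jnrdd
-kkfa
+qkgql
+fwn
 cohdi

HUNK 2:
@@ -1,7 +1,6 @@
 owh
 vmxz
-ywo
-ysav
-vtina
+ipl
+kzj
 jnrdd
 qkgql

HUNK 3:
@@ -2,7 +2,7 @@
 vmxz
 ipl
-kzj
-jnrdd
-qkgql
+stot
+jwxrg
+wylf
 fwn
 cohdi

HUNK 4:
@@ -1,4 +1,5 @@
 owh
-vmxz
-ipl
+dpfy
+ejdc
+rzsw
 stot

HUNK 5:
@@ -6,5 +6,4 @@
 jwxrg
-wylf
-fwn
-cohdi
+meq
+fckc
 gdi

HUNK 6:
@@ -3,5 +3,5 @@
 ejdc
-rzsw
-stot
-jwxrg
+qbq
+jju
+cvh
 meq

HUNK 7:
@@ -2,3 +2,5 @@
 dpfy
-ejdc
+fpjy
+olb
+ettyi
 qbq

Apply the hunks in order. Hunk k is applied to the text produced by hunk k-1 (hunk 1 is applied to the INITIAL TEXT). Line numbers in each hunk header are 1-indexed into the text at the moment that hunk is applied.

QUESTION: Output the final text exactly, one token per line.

Hunk 1: at line 6 remove [kkfa] add [qkgql,fwn] -> 10 lines: owh vmxz ywo ysav vtina jnrdd qkgql fwn cohdi gdi
Hunk 2: at line 1 remove [ywo,ysav,vtina] add [ipl,kzj] -> 9 lines: owh vmxz ipl kzj jnrdd qkgql fwn cohdi gdi
Hunk 3: at line 2 remove [kzj,jnrdd,qkgql] add [stot,jwxrg,wylf] -> 9 lines: owh vmxz ipl stot jwxrg wylf fwn cohdi gdi
Hunk 4: at line 1 remove [vmxz,ipl] add [dpfy,ejdc,rzsw] -> 10 lines: owh dpfy ejdc rzsw stot jwxrg wylf fwn cohdi gdi
Hunk 5: at line 6 remove [wylf,fwn,cohdi] add [meq,fckc] -> 9 lines: owh dpfy ejdc rzsw stot jwxrg meq fckc gdi
Hunk 6: at line 3 remove [rzsw,stot,jwxrg] add [qbq,jju,cvh] -> 9 lines: owh dpfy ejdc qbq jju cvh meq fckc gdi
Hunk 7: at line 2 remove [ejdc] add [fpjy,olb,ettyi] -> 11 lines: owh dpfy fpjy olb ettyi qbq jju cvh meq fckc gdi

Answer: owh
dpfy
fpjy
olb
ettyi
qbq
jju
cvh
meq
fckc
gdi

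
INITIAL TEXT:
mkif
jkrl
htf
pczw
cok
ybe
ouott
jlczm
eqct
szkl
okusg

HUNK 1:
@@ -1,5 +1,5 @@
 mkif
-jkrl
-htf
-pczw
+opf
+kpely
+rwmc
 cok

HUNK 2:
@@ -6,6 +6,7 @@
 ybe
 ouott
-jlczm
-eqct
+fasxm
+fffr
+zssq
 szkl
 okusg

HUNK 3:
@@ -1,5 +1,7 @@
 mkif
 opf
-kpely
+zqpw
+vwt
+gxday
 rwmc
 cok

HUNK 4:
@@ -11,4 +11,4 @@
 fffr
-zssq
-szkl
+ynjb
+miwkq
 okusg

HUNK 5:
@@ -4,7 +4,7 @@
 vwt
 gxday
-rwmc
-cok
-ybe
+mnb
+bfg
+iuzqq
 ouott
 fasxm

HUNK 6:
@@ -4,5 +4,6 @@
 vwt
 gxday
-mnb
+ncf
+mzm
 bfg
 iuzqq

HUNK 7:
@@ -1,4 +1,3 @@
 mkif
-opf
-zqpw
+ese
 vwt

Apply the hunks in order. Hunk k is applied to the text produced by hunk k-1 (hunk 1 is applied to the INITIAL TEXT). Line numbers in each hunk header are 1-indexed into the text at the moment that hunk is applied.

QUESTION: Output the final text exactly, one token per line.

Answer: mkif
ese
vwt
gxday
ncf
mzm
bfg
iuzqq
ouott
fasxm
fffr
ynjb
miwkq
okusg

Derivation:
Hunk 1: at line 1 remove [jkrl,htf,pczw] add [opf,kpely,rwmc] -> 11 lines: mkif opf kpely rwmc cok ybe ouott jlczm eqct szkl okusg
Hunk 2: at line 6 remove [jlczm,eqct] add [fasxm,fffr,zssq] -> 12 lines: mkif opf kpely rwmc cok ybe ouott fasxm fffr zssq szkl okusg
Hunk 3: at line 1 remove [kpely] add [zqpw,vwt,gxday] -> 14 lines: mkif opf zqpw vwt gxday rwmc cok ybe ouott fasxm fffr zssq szkl okusg
Hunk 4: at line 11 remove [zssq,szkl] add [ynjb,miwkq] -> 14 lines: mkif opf zqpw vwt gxday rwmc cok ybe ouott fasxm fffr ynjb miwkq okusg
Hunk 5: at line 4 remove [rwmc,cok,ybe] add [mnb,bfg,iuzqq] -> 14 lines: mkif opf zqpw vwt gxday mnb bfg iuzqq ouott fasxm fffr ynjb miwkq okusg
Hunk 6: at line 4 remove [mnb] add [ncf,mzm] -> 15 lines: mkif opf zqpw vwt gxday ncf mzm bfg iuzqq ouott fasxm fffr ynjb miwkq okusg
Hunk 7: at line 1 remove [opf,zqpw] add [ese] -> 14 lines: mkif ese vwt gxday ncf mzm bfg iuzqq ouott fasxm fffr ynjb miwkq okusg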